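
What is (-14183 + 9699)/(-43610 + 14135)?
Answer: 4484/29475 ≈ 0.15213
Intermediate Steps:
(-14183 + 9699)/(-43610 + 14135) = -4484/(-29475) = -4484*(-1/29475) = 4484/29475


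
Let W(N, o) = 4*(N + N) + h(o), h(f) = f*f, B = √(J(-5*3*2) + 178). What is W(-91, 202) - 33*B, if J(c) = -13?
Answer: 40076 - 33*√165 ≈ 39652.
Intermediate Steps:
B = √165 (B = √(-13 + 178) = √165 ≈ 12.845)
h(f) = f²
W(N, o) = o² + 8*N (W(N, o) = 4*(N + N) + o² = 4*(2*N) + o² = 8*N + o² = o² + 8*N)
W(-91, 202) - 33*B = (202² + 8*(-91)) - 33*√165 = (40804 - 728) - 33*√165 = 40076 - 33*√165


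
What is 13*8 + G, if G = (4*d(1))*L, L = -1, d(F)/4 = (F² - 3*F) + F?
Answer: 120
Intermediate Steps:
d(F) = -8*F + 4*F² (d(F) = 4*((F² - 3*F) + F) = 4*(F² - 2*F) = -8*F + 4*F²)
G = 16 (G = (4*(4*1*(-2 + 1)))*(-1) = (4*(4*1*(-1)))*(-1) = (4*(-4))*(-1) = -16*(-1) = 16)
13*8 + G = 13*8 + 16 = 104 + 16 = 120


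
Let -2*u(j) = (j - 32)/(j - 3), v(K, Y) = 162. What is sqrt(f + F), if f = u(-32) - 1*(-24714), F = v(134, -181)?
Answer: 2*sqrt(7617995)/35 ≈ 157.72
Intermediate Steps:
u(j) = -(-32 + j)/(2*(-3 + j)) (u(j) = -(j - 32)/(2*(j - 3)) = -(-32 + j)/(2*(-3 + j)))
F = 162
f = 864958/35 (f = (32 - 1*(-32))/(2*(-3 - 32)) - 1*(-24714) = (1/2)*(32 + 32)/(-35) + 24714 = (1/2)*(-1/35)*64 + 24714 = -32/35 + 24714 = 864958/35 ≈ 24713.)
sqrt(f + F) = sqrt(864958/35 + 162) = sqrt(870628/35) = 2*sqrt(7617995)/35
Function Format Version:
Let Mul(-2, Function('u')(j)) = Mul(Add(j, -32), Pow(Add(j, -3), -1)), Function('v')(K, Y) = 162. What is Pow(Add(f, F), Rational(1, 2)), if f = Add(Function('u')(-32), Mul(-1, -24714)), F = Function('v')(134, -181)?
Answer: Mul(Rational(2, 35), Pow(7617995, Rational(1, 2))) ≈ 157.72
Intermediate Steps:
Function('u')(j) = Mul(Rational(-1, 2), Pow(Add(-3, j), -1), Add(-32, j)) (Function('u')(j) = Mul(Rational(-1, 2), Mul(Add(j, -32), Pow(Add(j, -3), -1))) = Mul(Rational(-1, 2), Mul(Add(-32, j), Pow(Add(-3, j), -1))) = Mul(Rational(-1, 2), Mul(Pow(Add(-3, j), -1), Add(-32, j))) = Mul(Rational(-1, 2), Pow(Add(-3, j), -1), Add(-32, j)))
F = 162
f = Rational(864958, 35) (f = Add(Mul(Rational(1, 2), Pow(Add(-3, -32), -1), Add(32, Mul(-1, -32))), Mul(-1, -24714)) = Add(Mul(Rational(1, 2), Pow(-35, -1), Add(32, 32)), 24714) = Add(Mul(Rational(1, 2), Rational(-1, 35), 64), 24714) = Add(Rational(-32, 35), 24714) = Rational(864958, 35) ≈ 24713.)
Pow(Add(f, F), Rational(1, 2)) = Pow(Add(Rational(864958, 35), 162), Rational(1, 2)) = Pow(Rational(870628, 35), Rational(1, 2)) = Mul(Rational(2, 35), Pow(7617995, Rational(1, 2)))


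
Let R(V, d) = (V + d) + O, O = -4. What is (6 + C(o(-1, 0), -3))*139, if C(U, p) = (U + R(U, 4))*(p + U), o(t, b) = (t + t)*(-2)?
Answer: 1946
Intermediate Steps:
R(V, d) = -4 + V + d (R(V, d) = (V + d) - 4 = -4 + V + d)
o(t, b) = -4*t (o(t, b) = (2*t)*(-2) = -4*t)
C(U, p) = 2*U*(U + p) (C(U, p) = (U + (-4 + U + 4))*(p + U) = (U + U)*(U + p) = (2*U)*(U + p) = 2*U*(U + p))
(6 + C(o(-1, 0), -3))*139 = (6 + 2*(-4*(-1))*(-4*(-1) - 3))*139 = (6 + 2*4*(4 - 3))*139 = (6 + 2*4*1)*139 = (6 + 8)*139 = 14*139 = 1946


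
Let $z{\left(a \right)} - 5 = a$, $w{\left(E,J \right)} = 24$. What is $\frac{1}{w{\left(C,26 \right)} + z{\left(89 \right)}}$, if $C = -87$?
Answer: $\frac{1}{118} \approx 0.0084746$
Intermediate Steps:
$z{\left(a \right)} = 5 + a$
$\frac{1}{w{\left(C,26 \right)} + z{\left(89 \right)}} = \frac{1}{24 + \left(5 + 89\right)} = \frac{1}{24 + 94} = \frac{1}{118}$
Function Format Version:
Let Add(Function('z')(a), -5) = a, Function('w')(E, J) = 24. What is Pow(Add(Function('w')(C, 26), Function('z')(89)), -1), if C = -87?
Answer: Rational(1, 118) ≈ 0.0084746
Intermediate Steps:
Function('z')(a) = Add(5, a)
Pow(Add(Function('w')(C, 26), Function('z')(89)), -1) = Pow(Add(24, Add(5, 89)), -1) = Pow(Add(24, 94), -1) = Pow(118, -1) = Rational(1, 118)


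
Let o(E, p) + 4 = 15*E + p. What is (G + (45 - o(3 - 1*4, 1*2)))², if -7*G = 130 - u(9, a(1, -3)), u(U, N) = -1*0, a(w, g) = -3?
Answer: 92416/49 ≈ 1886.0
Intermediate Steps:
o(E, p) = -4 + p + 15*E (o(E, p) = -4 + (15*E + p) = -4 + (p + 15*E) = -4 + p + 15*E)
u(U, N) = 0
G = -130/7 (G = -(130 - 1*0)/7 = -(130 + 0)/7 = -⅐*130 = -130/7 ≈ -18.571)
(G + (45 - o(3 - 1*4, 1*2)))² = (-130/7 + (45 - (-4 + 1*2 + 15*(3 - 1*4))))² = (-130/7 + (45 - (-4 + 2 + 15*(3 - 4))))² = (-130/7 + (45 - (-4 + 2 + 15*(-1))))² = (-130/7 + (45 - (-4 + 2 - 15)))² = (-130/7 + (45 - 1*(-17)))² = (-130/7 + (45 + 17))² = (-130/7 + 62)² = (304/7)² = 92416/49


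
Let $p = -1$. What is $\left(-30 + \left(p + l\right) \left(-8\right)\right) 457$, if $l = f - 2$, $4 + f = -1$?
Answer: $15538$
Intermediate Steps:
$f = -5$ ($f = -4 - 1 = -5$)
$l = -7$ ($l = -5 - 2 = -7$)
$\left(-30 + \left(p + l\right) \left(-8\right)\right) 457 = \left(-30 + \left(-1 - 7\right) \left(-8\right)\right) 457 = \left(-30 - -64\right) 457 = \left(-30 + 64\right) 457 = 34 \cdot 457 = 15538$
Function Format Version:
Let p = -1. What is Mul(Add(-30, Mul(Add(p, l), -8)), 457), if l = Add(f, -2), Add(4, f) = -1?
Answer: 15538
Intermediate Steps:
f = -5 (f = Add(-4, -1) = -5)
l = -7 (l = Add(-5, -2) = -7)
Mul(Add(-30, Mul(Add(p, l), -8)), 457) = Mul(Add(-30, Mul(Add(-1, -7), -8)), 457) = Mul(Add(-30, Mul(-8, -8)), 457) = Mul(Add(-30, 64), 457) = Mul(34, 457) = 15538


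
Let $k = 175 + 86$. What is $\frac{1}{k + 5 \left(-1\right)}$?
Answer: $\frac{1}{256} \approx 0.0039063$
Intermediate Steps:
$k = 261$
$\frac{1}{k + 5 \left(-1\right)} = \frac{1}{261 + 5 \left(-1\right)} = \frac{1}{261 - 5} = \frac{1}{256}$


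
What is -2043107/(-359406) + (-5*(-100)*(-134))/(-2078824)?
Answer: 533917508521/93392727318 ≈ 5.7169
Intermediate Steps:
-2043107/(-359406) + (-5*(-100)*(-134))/(-2078824) = -2043107*(-1/359406) + (500*(-134))*(-1/2078824) = 2043107/359406 - 67000*(-1/2078824) = 2043107/359406 + 8375/259853 = 533917508521/93392727318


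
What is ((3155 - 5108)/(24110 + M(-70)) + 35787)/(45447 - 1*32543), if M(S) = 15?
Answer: 431679711/155654500 ≈ 2.7733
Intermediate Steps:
((3155 - 5108)/(24110 + M(-70)) + 35787)/(45447 - 1*32543) = ((3155 - 5108)/(24110 + 15) + 35787)/(45447 - 1*32543) = (-1953/24125 + 35787)/(45447 - 32543) = (-1953*1/24125 + 35787)/12904 = (-1953/24125 + 35787)*(1/12904) = (863359422/24125)*(1/12904) = 431679711/155654500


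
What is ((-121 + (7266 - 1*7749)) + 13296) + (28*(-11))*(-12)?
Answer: 16388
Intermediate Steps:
((-121 + (7266 - 1*7749)) + 13296) + (28*(-11))*(-12) = ((-121 + (7266 - 7749)) + 13296) - 308*(-12) = ((-121 - 483) + 13296) + 3696 = (-604 + 13296) + 3696 = 12692 + 3696 = 16388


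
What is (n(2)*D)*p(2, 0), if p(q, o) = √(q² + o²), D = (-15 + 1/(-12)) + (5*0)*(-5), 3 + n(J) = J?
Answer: 181/6 ≈ 30.167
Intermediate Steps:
n(J) = -3 + J
D = -181/12 (D = (-15 - 1/12) + 0*(-5) = -181/12 + 0 = -181/12 ≈ -15.083)
p(q, o) = √(o² + q²)
(n(2)*D)*p(2, 0) = ((-3 + 2)*(-181/12))*√(0² + 2²) = (-1*(-181/12))*√(0 + 4) = 181*√4/12 = (181/12)*2 = 181/6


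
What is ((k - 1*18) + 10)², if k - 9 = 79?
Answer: 6400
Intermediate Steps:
k = 88 (k = 9 + 79 = 88)
((k - 1*18) + 10)² = ((88 - 1*18) + 10)² = ((88 - 18) + 10)² = (70 + 10)² = 80² = 6400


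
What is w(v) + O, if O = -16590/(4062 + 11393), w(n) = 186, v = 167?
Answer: 571608/3091 ≈ 184.93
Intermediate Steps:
O = -3318/3091 (O = -16590/15455 = -16590*1/15455 = -3318/3091 ≈ -1.0734)
w(v) + O = 186 - 3318/3091 = 571608/3091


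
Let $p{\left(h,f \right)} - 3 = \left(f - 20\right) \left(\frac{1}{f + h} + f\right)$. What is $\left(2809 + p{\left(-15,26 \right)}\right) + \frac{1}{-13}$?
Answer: $\frac{424491}{143} \approx 2968.5$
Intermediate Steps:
$p{\left(h,f \right)} = 3 + \left(-20 + f\right) \left(f + \frac{1}{f + h}\right)$ ($p{\left(h,f \right)} = 3 + \left(f - 20\right) \left(\frac{1}{f + h} + f\right) = 3 + \left(-20 + f\right) \left(f + \frac{1}{f + h}\right)$)
$\left(2809 + p{\left(-15,26 \right)}\right) + \frac{1}{-13} = \left(2809 + \frac{-20 + 26^{3} - 20 \cdot 26^{2} + 3 \left(-15\right) + 4 \cdot 26 - 15 \cdot 26^{2} - 520 \left(-15\right)}{26 - 15}\right) + \frac{1}{-13} = \left(2809 + \frac{-20 + 17576 - 13520 - 45 + 104 - 10140 + 7800}{11}\right) - \frac{1}{13} = \left(2809 + \frac{1}{11} \cdot 1755\right) - \frac{1}{13} = \left(2809 + \frac{1755}{11}\right) - \frac{1}{13} = \frac{32654}{11} - \frac{1}{13} = \frac{424491}{143}$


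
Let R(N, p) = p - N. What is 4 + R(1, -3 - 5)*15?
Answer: -131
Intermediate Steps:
4 + R(1, -3 - 5)*15 = 4 + ((-3 - 5) - 1*1)*15 = 4 + (-8 - 1)*15 = 4 - 9*15 = 4 - 135 = -131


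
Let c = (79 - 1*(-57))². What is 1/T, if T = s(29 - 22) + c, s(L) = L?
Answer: 1/18503 ≈ 5.4045e-5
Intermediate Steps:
c = 18496 (c = (79 + 57)² = 136² = 18496)
T = 18503 (T = (29 - 22) + 18496 = 7 + 18496 = 18503)
1/T = 1/18503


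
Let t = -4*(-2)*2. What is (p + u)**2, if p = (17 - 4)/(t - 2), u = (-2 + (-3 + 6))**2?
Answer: 729/196 ≈ 3.7194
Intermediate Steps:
t = 16 (t = 8*2 = 16)
u = 1 (u = (-2 + 3)**2 = 1**2 = 1)
p = 13/14 (p = (17 - 4)/(16 - 2) = 13/14 ≈ 0.92857)
(p + u)**2 = (13/14 + 1)**2 = (27/14)**2 = 729/196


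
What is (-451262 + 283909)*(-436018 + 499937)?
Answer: -10697036407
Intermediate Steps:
(-451262 + 283909)*(-436018 + 499937) = -167353*63919 = -10697036407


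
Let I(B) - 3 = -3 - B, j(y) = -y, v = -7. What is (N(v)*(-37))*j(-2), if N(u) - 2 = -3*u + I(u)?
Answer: -2220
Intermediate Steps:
I(B) = -B (I(B) = 3 + (-3 - B) = -B)
N(u) = 2 - 4*u (N(u) = 2 + (-3*u - u) = 2 - 4*u)
(N(v)*(-37))*j(-2) = ((2 - 4*(-7))*(-37))*(-1*(-2)) = ((2 + 28)*(-37))*2 = (30*(-37))*2 = -1110*2 = -2220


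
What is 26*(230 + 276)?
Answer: 13156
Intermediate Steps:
26*(230 + 276) = 26*506 = 13156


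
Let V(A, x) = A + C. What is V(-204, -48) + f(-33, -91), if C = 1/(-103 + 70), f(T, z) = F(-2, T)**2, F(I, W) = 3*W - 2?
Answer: 329900/33 ≈ 9997.0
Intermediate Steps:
F(I, W) = -2 + 3*W
f(T, z) = (-2 + 3*T)**2
C = -1/33 (C = 1/(-33) = -1/33 ≈ -0.030303)
V(A, x) = -1/33 + A (V(A, x) = A - 1/33 = -1/33 + A)
V(-204, -48) + f(-33, -91) = (-1/33 - 204) + (-2 + 3*(-33))**2 = -6733/33 + (-2 - 99)**2 = -6733/33 + (-101)**2 = -6733/33 + 10201 = 329900/33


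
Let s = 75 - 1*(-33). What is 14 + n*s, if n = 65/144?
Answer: 251/4 ≈ 62.750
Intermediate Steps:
n = 65/144 (n = 65*(1/144) = 65/144 ≈ 0.45139)
s = 108 (s = 75 + 33 = 108)
14 + n*s = 14 + (65/144)*108 = 14 + 195/4 = 251/4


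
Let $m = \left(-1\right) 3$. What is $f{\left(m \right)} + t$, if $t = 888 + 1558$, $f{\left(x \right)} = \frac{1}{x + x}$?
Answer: $\frac{14675}{6} \approx 2445.8$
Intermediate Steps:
$m = -3$
$f{\left(x \right)} = \frac{1}{2 x}$
$t = 2446$
$f{\left(m \right)} + t = \frac{1}{2 \left(-3\right)} + 2446 = \frac{1}{2} \left(- \frac{1}{3}\right) + 2446 = - \frac{1}{6} + 2446 = \frac{14675}{6}$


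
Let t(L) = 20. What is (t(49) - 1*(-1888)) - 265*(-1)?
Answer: 2173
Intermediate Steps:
(t(49) - 1*(-1888)) - 265*(-1) = (20 - 1*(-1888)) - 265*(-1) = (20 + 1888) - 1*(-265) = 1908 + 265 = 2173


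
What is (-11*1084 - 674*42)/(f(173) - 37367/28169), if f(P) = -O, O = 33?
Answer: 141661901/120868 ≈ 1172.0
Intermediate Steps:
f(P) = -33 (f(P) = -1*33 = -33)
(-11*1084 - 674*42)/(f(173) - 37367/28169) = (-11*1084 - 674*42)/(-33 - 37367/28169) = (-11924 - 28308)/(-33 - 37367*1/28169) = -40232/(-33 - 37367/28169) = -40232/(-966944/28169) = -40232*(-28169/966944) = 141661901/120868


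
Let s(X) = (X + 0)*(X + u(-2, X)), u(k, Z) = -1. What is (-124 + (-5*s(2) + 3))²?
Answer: 17161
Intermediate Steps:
s(X) = X*(-1 + X) (s(X) = (X + 0)*(X - 1) = X*(-1 + X))
(-124 + (-5*s(2) + 3))² = (-124 + (-10*(-1 + 2) + 3))² = (-124 + (-10 + 3))² = (-124 - 7)² = (-131)² = 17161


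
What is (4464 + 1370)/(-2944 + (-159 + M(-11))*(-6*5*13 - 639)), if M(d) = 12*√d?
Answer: 937331278/27491089033 + 72038232*I*√11/27491089033 ≈ 0.034096 + 0.008691*I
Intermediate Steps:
(4464 + 1370)/(-2944 + (-159 + M(-11))*(-6*5*13 - 639)) = (4464 + 1370)/(-2944 + (-159 + 12*√(-11))*(-6*5*13 - 639)) = 5834/(-2944 + (-159 + 12*(I*√11))*(-30*13 - 639)) = 5834/(-2944 + (-159 + 12*I*√11)*(-390 - 639)) = 5834/(-2944 + (-159 + 12*I*√11)*(-1029)) = 5834/(-2944 + (163611 - 12348*I*√11)) = 5834/(160667 - 12348*I*√11)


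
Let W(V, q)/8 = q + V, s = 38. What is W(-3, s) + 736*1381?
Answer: 1016696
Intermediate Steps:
W(V, q) = 8*V + 8*q (W(V, q) = 8*(q + V) = 8*(V + q) = 8*V + 8*q)
W(-3, s) + 736*1381 = (8*(-3) + 8*38) + 736*1381 = (-24 + 304) + 1016416 = 280 + 1016416 = 1016696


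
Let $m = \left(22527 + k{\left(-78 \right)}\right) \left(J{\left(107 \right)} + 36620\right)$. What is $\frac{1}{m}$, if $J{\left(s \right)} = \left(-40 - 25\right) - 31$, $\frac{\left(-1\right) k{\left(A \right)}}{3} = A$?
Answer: $\frac{1}{831322764} \approx 1.2029 \cdot 10^{-9}$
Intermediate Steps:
$k{\left(A \right)} = - 3 A$
$J{\left(s \right)} = -96$ ($J{\left(s \right)} = -65 - 31 = -96$)
$m = 831322764$ ($m = \left(22527 - -234\right) \left(-96 + 36620\right) = \left(22527 + 234\right) 36524 = 22761 \cdot 36524 = 831322764$)
$\frac{1}{m} = \frac{1}{831322764}$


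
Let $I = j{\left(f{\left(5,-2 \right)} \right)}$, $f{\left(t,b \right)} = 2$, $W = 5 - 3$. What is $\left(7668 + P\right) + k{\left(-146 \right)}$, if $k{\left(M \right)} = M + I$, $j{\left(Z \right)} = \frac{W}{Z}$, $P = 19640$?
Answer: $27163$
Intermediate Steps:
$W = 2$
$j{\left(Z \right)} = \frac{2}{Z}$
$I = 1$ ($I = \frac{2}{2} = 2 \cdot \frac{1}{2} = 1$)
$k{\left(M \right)} = 1 + M$ ($k{\left(M \right)} = M + 1 = 1 + M$)
$\left(7668 + P\right) + k{\left(-146 \right)} = \left(7668 + 19640\right) + \left(1 - 146\right) = 27308 - 145 = 27163$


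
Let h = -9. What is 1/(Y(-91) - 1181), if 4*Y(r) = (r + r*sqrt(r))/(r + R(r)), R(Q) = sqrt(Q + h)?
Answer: 4*(-10 - 91*I)/(47240 + 91*sqrt(91) + 429793*I) ≈ -0.00084673 - 1.7089e-6*I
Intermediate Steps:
R(Q) = sqrt(-9 + Q) (R(Q) = sqrt(Q - 9) = sqrt(-9 + Q))
Y(r) = (r + r**(3/2))/(4*(r + sqrt(-9 + r))) (Y(r) = ((r + r*sqrt(r))/(r + sqrt(-9 + r)))/4 = ((r + r**(3/2))/(r + sqrt(-9 + r)))/4 = (r + r**(3/2))/(4*(r + sqrt(-9 + r))))
1/(Y(-91) - 1181) = 1/((-91 + (-91)**(3/2))/(4*(-91 + sqrt(-9 - 91))) - 1181) = 1/((-91 - 91*I*sqrt(91))/(4*(-91 + sqrt(-100))) - 1181) = 1/((-91 - 91*I*sqrt(91))/(4*(-91 + 10*I)) - 1181) = 1/(((-91 - 10*I)/8381)*(-91 - 91*I*sqrt(91))/4 - 1181) = 1/((-91 - 10*I)*(-91 - 91*I*sqrt(91))/33524 - 1181) = 1/(-1181 + (-91 - 10*I)*(-91 - 91*I*sqrt(91))/33524)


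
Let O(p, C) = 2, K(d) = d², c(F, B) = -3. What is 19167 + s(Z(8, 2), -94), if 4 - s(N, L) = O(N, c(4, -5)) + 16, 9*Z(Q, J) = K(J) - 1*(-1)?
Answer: 19153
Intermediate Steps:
Z(Q, J) = ⅑ + J²/9 (Z(Q, J) = (J² - 1*(-1))/9 = (J² + 1)/9 = (1 + J²)/9 = ⅑ + J²/9)
s(N, L) = -14 (s(N, L) = 4 - (2 + 16) = 4 - 1*18 = 4 - 18 = -14)
19167 + s(Z(8, 2), -94) = 19167 - 14 = 19153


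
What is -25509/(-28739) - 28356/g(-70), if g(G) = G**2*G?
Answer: 2391127521/2464369250 ≈ 0.97028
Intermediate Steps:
g(G) = G**3
-25509/(-28739) - 28356/g(-70) = -25509/(-28739) - 28356/((-70)**3) = -25509*(-1/28739) - 28356/(-343000) = 25509/28739 - 28356*(-1/343000) = 25509/28739 + 7089/85750 = 2391127521/2464369250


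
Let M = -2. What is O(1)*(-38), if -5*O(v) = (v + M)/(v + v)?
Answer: -19/5 ≈ -3.8000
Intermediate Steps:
O(v) = -(-2 + v)/(10*v) (O(v) = -(v - 2)/(5*(v + v)) = -(-2 + v)/(5*(2*v)) = -(-2 + v)*1/(2*v)/5 = -(-2 + v)/(10*v))
O(1)*(-38) = ((1/10)*(2 - 1*1)/1)*(-38) = ((1/10)*1*(2 - 1))*(-38) = ((1/10)*1*1)*(-38) = (1/10)*(-38) = -19/5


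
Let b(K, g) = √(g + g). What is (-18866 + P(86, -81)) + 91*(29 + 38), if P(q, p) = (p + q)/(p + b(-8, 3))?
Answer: -5580080/437 - √6/1311 ≈ -12769.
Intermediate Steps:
b(K, g) = √2*√g (b(K, g) = √(2*g) = √2*√g)
P(q, p) = (p + q)/(p + √6) (P(q, p) = (p + q)/(p + √2*√3) = (p + q)/(p + √6))
(-18866 + P(86, -81)) + 91*(29 + 38) = (-18866 + (-81 + 86)/(-81 + √6)) + 91*(29 + 38) = (-18866 + 5/(-81 + √6)) + 91*67 = (-18866 + 5/(-81 + √6)) + 6097 = -12769 + 5/(-81 + √6)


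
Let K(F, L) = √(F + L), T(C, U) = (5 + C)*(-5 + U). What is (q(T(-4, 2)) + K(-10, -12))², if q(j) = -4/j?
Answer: -182/9 + 8*I*√22/3 ≈ -20.222 + 12.508*I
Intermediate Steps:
T(C, U) = (-5 + U)*(5 + C)
(q(T(-4, 2)) + K(-10, -12))² = (-4/(-25 - 5*(-4) + 5*2 - 4*2) + √(-10 - 12))² = (-4/(-25 + 20 + 10 - 8) + √(-22))² = (-4/(-3) + I*√22)² = (-4*(-⅓) + I*√22)² = (4/3 + I*√22)²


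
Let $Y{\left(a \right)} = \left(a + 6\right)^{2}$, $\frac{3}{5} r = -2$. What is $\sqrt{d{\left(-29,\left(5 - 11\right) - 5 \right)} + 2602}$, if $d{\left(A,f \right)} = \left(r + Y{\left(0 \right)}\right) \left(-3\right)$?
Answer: $2 \sqrt{626} \approx 50.04$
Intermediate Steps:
$r = - \frac{10}{3}$ ($r = \frac{5}{3} \left(-2\right) = - \frac{10}{3} \approx -3.3333$)
$Y{\left(a \right)} = \left(6 + a\right)^{2}$
$d{\left(A,f \right)} = -98$ ($d{\left(A,f \right)} = \left(- \frac{10}{3} + \left(6 + 0\right)^{2}\right) \left(-3\right) = \left(- \frac{10}{3} + 6^{2}\right) \left(-3\right) = \left(- \frac{10}{3} + 36\right) \left(-3\right) = \frac{98}{3} \left(-3\right) = -98$)
$\sqrt{d{\left(-29,\left(5 - 11\right) - 5 \right)} + 2602} = \sqrt{-98 + 2602} = \sqrt{2504} = 2 \sqrt{626}$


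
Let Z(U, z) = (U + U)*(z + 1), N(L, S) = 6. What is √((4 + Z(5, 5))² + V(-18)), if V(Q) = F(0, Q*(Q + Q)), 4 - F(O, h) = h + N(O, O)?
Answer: √3446 ≈ 58.703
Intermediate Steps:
Z(U, z) = 2*U*(1 + z) (Z(U, z) = (2*U)*(1 + z) = 2*U*(1 + z))
F(O, h) = -2 - h (F(O, h) = 4 - (h + 6) = 4 - (6 + h) = 4 + (-6 - h) = -2 - h)
V(Q) = -2 - 2*Q² (V(Q) = -2 - Q*(Q + Q) = -2 - Q*2*Q = -2 - 2*Q²)
√((4 + Z(5, 5))² + V(-18)) = √((4 + 2*5*(1 + 5))² + (-2 - 2*(-18)²)) = √((4 + 2*5*6)² + (-2 - 2*324)) = √((4 + 60)² + (-2 - 648)) = √(64² - 650) = √(4096 - 650) = √3446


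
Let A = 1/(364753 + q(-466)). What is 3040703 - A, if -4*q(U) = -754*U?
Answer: 842007149135/276912 ≈ 3.0407e+6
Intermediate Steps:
q(U) = 377*U/2 (q(U) = -(-377)*U/2 = 377*U/2)
A = 1/276912 (A = 1/(364753 + (377/2)*(-466)) = 1/(364753 - 87841) = 1/276912 ≈ 3.6113e-6)
3040703 - A = 3040703 - 1*1/276912 = 3040703 - 1/276912 = 842007149135/276912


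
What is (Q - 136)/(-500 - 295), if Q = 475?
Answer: -113/265 ≈ -0.42641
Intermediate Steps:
(Q - 136)/(-500 - 295) = (475 - 136)/(-500 - 295) = 339/(-795) = -1/795*339 = -113/265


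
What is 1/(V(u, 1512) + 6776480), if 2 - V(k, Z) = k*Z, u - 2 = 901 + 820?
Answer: 1/4171306 ≈ 2.3973e-7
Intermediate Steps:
u = 1723 (u = 2 + (901 + 820) = 2 + 1721 = 1723)
V(k, Z) = 2 - Z*k (V(k, Z) = 2 - k*Z = 2 - Z*k)
1/(V(u, 1512) + 6776480) = 1/((2 - 1*1512*1723) + 6776480) = 1/((2 - 2605176) + 6776480) = 1/(-2605174 + 6776480) = 1/4171306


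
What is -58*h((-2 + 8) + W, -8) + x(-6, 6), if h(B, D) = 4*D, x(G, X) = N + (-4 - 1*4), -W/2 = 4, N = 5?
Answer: 1853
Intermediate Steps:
W = -8 (W = -2*4 = -8)
x(G, X) = -3 (x(G, X) = 5 + (-4 - 1*4) = 5 + (-4 - 4) = 5 - 8 = -3)
-58*h((-2 + 8) + W, -8) + x(-6, 6) = -232*(-8) - 3 = -58*(-32) - 3 = 1856 - 3 = 1853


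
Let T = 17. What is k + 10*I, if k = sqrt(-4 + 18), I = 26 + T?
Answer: 430 + sqrt(14) ≈ 433.74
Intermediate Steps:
I = 43 (I = 26 + 17 = 43)
k = sqrt(14) ≈ 3.7417
k + 10*I = sqrt(14) + 10*43 = sqrt(14) + 430 = 430 + sqrt(14)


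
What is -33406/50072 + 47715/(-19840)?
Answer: -76299013/24835712 ≈ -3.0721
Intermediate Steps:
-33406/50072 + 47715/(-19840) = -33406*1/50072 + 47715*(-1/19840) = -16703/25036 - 9543/3968 = -76299013/24835712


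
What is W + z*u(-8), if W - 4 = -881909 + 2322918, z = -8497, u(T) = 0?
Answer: 1441013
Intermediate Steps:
W = 1441013 (W = 4 + (-881909 + 2322918) = 4 + 1441009 = 1441013)
W + z*u(-8) = 1441013 - 8497*0 = 1441013 + 0 = 1441013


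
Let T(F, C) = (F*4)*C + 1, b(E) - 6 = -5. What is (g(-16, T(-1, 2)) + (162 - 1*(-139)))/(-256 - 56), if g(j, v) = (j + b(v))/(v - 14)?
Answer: -88/91 ≈ -0.96703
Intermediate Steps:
b(E) = 1 (b(E) = 6 - 5 = 1)
T(F, C) = 1 + 4*C*F (T(F, C) = (4*F)*C + 1 = 4*C*F + 1 = 1 + 4*C*F)
g(j, v) = (1 + j)/(-14 + v) (g(j, v) = (j + 1)/(v - 14) = (1 + j)/(-14 + v))
(g(-16, T(-1, 2)) + (162 - 1*(-139)))/(-256 - 56) = ((1 - 16)/(-14 + (1 + 4*2*(-1))) + (162 - 1*(-139)))/(-256 - 56) = (-15/(-14 + (1 - 8)) + (162 + 139))/(-312) = (-15/(-14 - 7) + 301)*(-1/312) = (-15/(-21) + 301)*(-1/312) = (-1/21*(-15) + 301)*(-1/312) = (5/7 + 301)*(-1/312) = (2112/7)*(-1/312) = -88/91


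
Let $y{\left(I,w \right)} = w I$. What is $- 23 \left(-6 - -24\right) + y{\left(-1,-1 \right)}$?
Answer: $-413$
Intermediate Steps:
$y{\left(I,w \right)} = I w$
$- 23 \left(-6 - -24\right) + y{\left(-1,-1 \right)} = - 23 \left(-6 - -24\right) - -1 = - 23 \left(-6 + 24\right) + 1 = \left(-23\right) 18 + 1 = -414 + 1 = -413$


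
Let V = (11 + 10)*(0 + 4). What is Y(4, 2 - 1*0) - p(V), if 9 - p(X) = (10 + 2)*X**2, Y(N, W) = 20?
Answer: 84683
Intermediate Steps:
V = 84 (V = 21*4 = 84)
p(X) = 9 - 12*X**2 (p(X) = 9 - (10 + 2)*X**2 = 9 - 12*X**2)
Y(4, 2 - 1*0) - p(V) = 20 - (9 - 12*84**2) = 20 - (9 - 12*7056) = 20 - (9 - 84672) = 20 - 1*(-84663) = 20 + 84663 = 84683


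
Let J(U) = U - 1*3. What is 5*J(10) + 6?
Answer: 41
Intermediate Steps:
J(U) = -3 + U (J(U) = U - 3 = -3 + U)
5*J(10) + 6 = 5*(-3 + 10) + 6 = 5*7 + 6 = 35 + 6 = 41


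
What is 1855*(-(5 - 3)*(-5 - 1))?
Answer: 22260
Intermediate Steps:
1855*(-(5 - 3)*(-5 - 1)) = 1855*(-2*(-6)) = 1855*(-1*(-12)) = 1855*12 = 22260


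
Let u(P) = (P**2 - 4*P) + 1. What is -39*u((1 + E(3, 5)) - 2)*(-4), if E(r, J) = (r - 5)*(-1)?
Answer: -312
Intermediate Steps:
E(r, J) = 5 - r (E(r, J) = (-5 + r)*(-1) = 5 - r)
u(P) = 1 + P**2 - 4*P
-39*u((1 + E(3, 5)) - 2)*(-4) = -39*(1 + ((1 + (5 - 1*3)) - 2)**2 - 4*((1 + (5 - 1*3)) - 2))*(-4) = -39*(1 + ((1 + (5 - 3)) - 2)**2 - 4*((1 + (5 - 3)) - 2))*(-4) = -39*(1 + ((1 + 2) - 2)**2 - 4*((1 + 2) - 2))*(-4) = -39*(1 + (3 - 2)**2 - 4*(3 - 2))*(-4) = -39*(1 + 1**2 - 4*1)*(-4) = -39*(1 + 1 - 4)*(-4) = -39*(-2)*(-4) = 78*(-4) = -312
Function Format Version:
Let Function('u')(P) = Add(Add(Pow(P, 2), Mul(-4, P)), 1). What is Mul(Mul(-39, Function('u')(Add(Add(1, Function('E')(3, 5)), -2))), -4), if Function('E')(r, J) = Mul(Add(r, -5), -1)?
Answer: -312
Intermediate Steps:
Function('E')(r, J) = Add(5, Mul(-1, r)) (Function('E')(r, J) = Mul(Add(-5, r), -1) = Add(5, Mul(-1, r)))
Function('u')(P) = Add(1, Pow(P, 2), Mul(-4, P))
Mul(Mul(-39, Function('u')(Add(Add(1, Function('E')(3, 5)), -2))), -4) = Mul(Mul(-39, Add(1, Pow(Add(Add(1, Add(5, Mul(-1, 3))), -2), 2), Mul(-4, Add(Add(1, Add(5, Mul(-1, 3))), -2)))), -4) = Mul(Mul(-39, Add(1, Pow(Add(Add(1, Add(5, -3)), -2), 2), Mul(-4, Add(Add(1, Add(5, -3)), -2)))), -4) = Mul(Mul(-39, Add(1, Pow(Add(Add(1, 2), -2), 2), Mul(-4, Add(Add(1, 2), -2)))), -4) = Mul(Mul(-39, Add(1, Pow(Add(3, -2), 2), Mul(-4, Add(3, -2)))), -4) = Mul(Mul(-39, Add(1, Pow(1, 2), Mul(-4, 1))), -4) = Mul(Mul(-39, Add(1, 1, -4)), -4) = Mul(Mul(-39, -2), -4) = Mul(78, -4) = -312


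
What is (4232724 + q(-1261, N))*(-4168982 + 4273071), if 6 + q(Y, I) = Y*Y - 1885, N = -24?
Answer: 605897280906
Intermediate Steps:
q(Y, I) = -1891 + Y**2 (q(Y, I) = -6 + (Y*Y - 1885) = -6 + (Y**2 - 1885) = -6 + (-1885 + Y**2) = -1891 + Y**2)
(4232724 + q(-1261, N))*(-4168982 + 4273071) = (4232724 + (-1891 + (-1261)**2))*(-4168982 + 4273071) = (4232724 + (-1891 + 1590121))*104089 = (4232724 + 1588230)*104089 = 5820954*104089 = 605897280906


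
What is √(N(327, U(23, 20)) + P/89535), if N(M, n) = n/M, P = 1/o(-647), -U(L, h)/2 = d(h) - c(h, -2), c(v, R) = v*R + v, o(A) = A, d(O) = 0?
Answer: I*√541897345520288305/2104758935 ≈ 0.34975*I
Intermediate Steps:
c(v, R) = v + R*v (c(v, R) = R*v + v = v + R*v)
U(L, h) = -2*h (U(L, h) = -2*(0 - h*(1 - 2)) = -2*(0 - h*(-1)) = -2*(0 - (-1)*h) = -2*(0 + h) = -2*h)
P = -1/647 (P = 1/(-647) = -1/647 ≈ -0.0015456)
√(N(327, U(23, 20)) + P/89535) = √(-2*20/327 - 1/647/89535) = √(-40*1/327 - 1/647*1/89535) = √(-40/327 - 1/57929145) = √(-257462903/2104758935) = I*√541897345520288305/2104758935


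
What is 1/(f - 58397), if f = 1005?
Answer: -1/57392 ≈ -1.7424e-5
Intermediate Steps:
1/(f - 58397) = 1/(1005 - 58397) = 1/(-57392) = -1/57392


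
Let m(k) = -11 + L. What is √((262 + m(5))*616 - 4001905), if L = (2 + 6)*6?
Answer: I*√3817721 ≈ 1953.9*I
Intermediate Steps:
L = 48 (L = 8*6 = 48)
m(k) = 37 (m(k) = -11 + 48 = 37)
√((262 + m(5))*616 - 4001905) = √((262 + 37)*616 - 4001905) = √(299*616 - 4001905) = √(184184 - 4001905) = √(-3817721) = I*√3817721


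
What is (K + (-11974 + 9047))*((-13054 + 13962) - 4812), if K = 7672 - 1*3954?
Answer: -3088064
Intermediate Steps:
K = 3718 (K = 7672 - 3954 = 3718)
(K + (-11974 + 9047))*((-13054 + 13962) - 4812) = (3718 + (-11974 + 9047))*((-13054 + 13962) - 4812) = (3718 - 2927)*(908 - 4812) = 791*(-3904) = -3088064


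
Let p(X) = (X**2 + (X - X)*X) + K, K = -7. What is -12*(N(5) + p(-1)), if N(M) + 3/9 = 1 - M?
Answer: 124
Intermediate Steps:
p(X) = -7 + X**2 (p(X) = (X**2 + (X - X)*X) - 7 = (X**2 + 0*X) - 7 = (X**2 + 0) - 7 = X**2 - 7 = -7 + X**2)
N(M) = 2/3 - M (N(M) = -1/3 + (1 - M) = 2/3 - M)
-12*(N(5) + p(-1)) = -12*((2/3 - 1*5) + (-7 + (-1)**2)) = -12*((2/3 - 5) + (-7 + 1)) = -12*(-13/3 - 6) = -12*(-31/3) = 124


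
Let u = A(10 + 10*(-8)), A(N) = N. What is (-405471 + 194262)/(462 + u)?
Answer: -211209/392 ≈ -538.80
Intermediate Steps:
u = -70 (u = 10 + 10*(-8) = 10 - 80 = -70)
(-405471 + 194262)/(462 + u) = (-405471 + 194262)/(462 - 70) = -211209/392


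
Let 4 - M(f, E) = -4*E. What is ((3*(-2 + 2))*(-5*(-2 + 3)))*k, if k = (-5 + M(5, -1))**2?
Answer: 0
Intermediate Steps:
M(f, E) = 4 + 4*E (M(f, E) = 4 - (-4)*E = 4 + 4*E)
k = 25 (k = (-5 + (4 + 4*(-1)))**2 = (-5 + (4 - 4))**2 = (-5 + 0)**2 = (-5)**2 = 25)
((3*(-2 + 2))*(-5*(-2 + 3)))*k = ((3*(-2 + 2))*(-5*(-2 + 3)))*25 = ((3*0)*(-5*1))*25 = (0*(-5))*25 = 0*25 = 0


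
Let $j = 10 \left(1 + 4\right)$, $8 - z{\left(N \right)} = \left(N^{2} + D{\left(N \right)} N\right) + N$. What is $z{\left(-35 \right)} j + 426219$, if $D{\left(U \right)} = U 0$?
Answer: $367119$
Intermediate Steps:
$D{\left(U \right)} = 0$
$z{\left(N \right)} = 8 - N - N^{2}$ ($z{\left(N \right)} = 8 - \left(\left(N^{2} + 0 N\right) + N\right) = 8 - \left(\left(N^{2} + 0\right) + N\right) = 8 - \left(N^{2} + N\right) = 8 - \left(N + N^{2}\right) = 8 - N - N^{2}$)
$j = 50$ ($j = 10 \cdot 5 = 50$)
$z{\left(-35 \right)} j + 426219 = \left(8 - -35 - \left(-35\right)^{2}\right) 50 + 426219 = \left(8 + 35 - 1225\right) 50 + 426219 = \left(-1182\right) 50 + 426219 = -59100 + 426219 = 367119$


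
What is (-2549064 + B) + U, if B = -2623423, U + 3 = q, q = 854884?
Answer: -4317606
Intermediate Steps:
U = 854881 (U = -3 + 854884 = 854881)
(-2549064 + B) + U = (-2549064 - 2623423) + 854881 = -5172487 + 854881 = -4317606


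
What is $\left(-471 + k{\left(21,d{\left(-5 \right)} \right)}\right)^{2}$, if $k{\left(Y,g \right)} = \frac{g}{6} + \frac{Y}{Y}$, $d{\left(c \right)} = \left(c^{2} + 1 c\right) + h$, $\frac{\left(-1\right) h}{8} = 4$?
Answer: $222784$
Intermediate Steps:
$h = -32$ ($h = \left(-8\right) 4 = -32$)
$d{\left(c \right)} = -32 + c + c^{2}$ ($d{\left(c \right)} = \left(c^{2} + 1 c\right) - 32 = \left(c^{2} + c\right) - 32 = \left(c + c^{2}\right) - 32 = -32 + c + c^{2}$)
$k{\left(Y,g \right)} = 1 + \frac{g}{6}$ ($k{\left(Y,g \right)} = g \frac{1}{6} + 1 = \frac{g}{6} + 1 = 1 + \frac{g}{6}$)
$\left(-471 + k{\left(21,d{\left(-5 \right)} \right)}\right)^{2} = \left(-471 + \left(1 + \frac{-32 - 5 + \left(-5\right)^{2}}{6}\right)\right)^{2} = \left(-471 + \left(1 + \frac{-32 - 5 + 25}{6}\right)\right)^{2} = \left(-471 + \left(1 + \frac{1}{6} \left(-12\right)\right)\right)^{2} = \left(-471 + \left(1 - 2\right)\right)^{2} = \left(-471 - 1\right)^{2} = \left(-472\right)^{2} = 222784$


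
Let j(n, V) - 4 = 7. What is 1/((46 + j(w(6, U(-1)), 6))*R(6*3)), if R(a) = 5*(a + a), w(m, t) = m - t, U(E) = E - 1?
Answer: 1/10260 ≈ 9.7466e-5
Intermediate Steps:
U(E) = -1 + E
j(n, V) = 11 (j(n, V) = 4 + 7 = 11)
R(a) = 10*a (R(a) = 5*(2*a) = 10*a)
1/((46 + j(w(6, U(-1)), 6))*R(6*3)) = 1/((46 + 11)*((10*(6*3)))) = 1/(57*((10*18))) = (1/57)/180 = (1/57)*(1/180) = 1/10260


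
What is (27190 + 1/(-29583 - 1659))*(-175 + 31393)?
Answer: 4419792300737/5207 ≈ 8.4882e+8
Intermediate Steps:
(27190 + 1/(-29583 - 1659))*(-175 + 31393) = (27190 + 1/(-31242))*31218 = (27190 - 1/31242)*31218 = (849469979/31242)*31218 = 4419792300737/5207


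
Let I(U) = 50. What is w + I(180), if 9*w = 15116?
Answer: 15566/9 ≈ 1729.6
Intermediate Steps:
w = 15116/9 (w = (⅑)*15116 = 15116/9 ≈ 1679.6)
w + I(180) = 15116/9 + 50 = 15566/9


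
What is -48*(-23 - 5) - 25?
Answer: 1319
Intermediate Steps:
-48*(-23 - 5) - 25 = -48*(-28) - 25 = 1344 - 25 = 1319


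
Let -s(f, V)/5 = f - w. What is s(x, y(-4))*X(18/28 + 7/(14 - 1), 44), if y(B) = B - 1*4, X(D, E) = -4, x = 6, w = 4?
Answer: 40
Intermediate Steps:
y(B) = -4 + B (y(B) = B - 4 = -4 + B)
s(f, V) = 20 - 5*f (s(f, V) = -5*(f - 1*4) = -5*(f - 4) = -5*(-4 + f) = 20 - 5*f)
s(x, y(-4))*X(18/28 + 7/(14 - 1), 44) = (20 - 5*6)*(-4) = (20 - 30)*(-4) = -10*(-4) = 40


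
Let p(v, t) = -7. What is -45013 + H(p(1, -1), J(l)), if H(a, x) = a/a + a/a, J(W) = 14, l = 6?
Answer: -45011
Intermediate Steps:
H(a, x) = 2 (H(a, x) = 1 + 1 = 2)
-45013 + H(p(1, -1), J(l)) = -45013 + 2 = -45011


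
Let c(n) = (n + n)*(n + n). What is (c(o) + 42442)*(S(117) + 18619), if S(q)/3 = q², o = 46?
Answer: 3038375516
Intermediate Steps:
c(n) = 4*n² (c(n) = (2*n)*(2*n) = 4*n²)
S(q) = 3*q²
(c(o) + 42442)*(S(117) + 18619) = (4*46² + 42442)*(3*117² + 18619) = (4*2116 + 42442)*(3*13689 + 18619) = (8464 + 42442)*(41067 + 18619) = 50906*59686 = 3038375516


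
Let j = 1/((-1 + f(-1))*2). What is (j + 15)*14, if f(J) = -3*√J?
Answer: 2093/10 + 21*I/10 ≈ 209.3 + 2.1*I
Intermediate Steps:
j = (-2 + 6*I)/40 (j = 1/((-1 - 3*I)*2) = 1/(-2 - 6*I) = (-2 + 6*I)/40 ≈ -0.05 + 0.15*I)
(j + 15)*14 = ((-1/20 + 3*I/20) + 15)*14 = (299/20 + 3*I/20)*14 = 2093/10 + 21*I/10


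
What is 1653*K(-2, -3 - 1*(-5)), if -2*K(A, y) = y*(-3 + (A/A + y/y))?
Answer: 1653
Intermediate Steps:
K(A, y) = y/2 (K(A, y) = -y*(-3 + (A/A + y/y))/2 = -y*(-3 + (1 + 1))/2 = -y*(-3 + 2)/2 = -y*(-1)/2 = -(-1)*y/2 = y/2)
1653*K(-2, -3 - 1*(-5)) = 1653*((-3 - 1*(-5))/2) = 1653*((-3 + 5)/2) = 1653*((1/2)*2) = 1653*1 = 1653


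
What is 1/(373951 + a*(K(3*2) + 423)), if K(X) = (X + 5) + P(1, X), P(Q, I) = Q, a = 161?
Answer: 1/443986 ≈ 2.2523e-6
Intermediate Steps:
K(X) = 6 + X (K(X) = (X + 5) + 1 = (5 + X) + 1 = 6 + X)
1/(373951 + a*(K(3*2) + 423)) = 1/(373951 + 161*((6 + 3*2) + 423)) = 1/(373951 + 161*((6 + 6) + 423)) = 1/(373951 + 161*(12 + 423)) = 1/(373951 + 161*435) = 1/(373951 + 70035) = 1/443986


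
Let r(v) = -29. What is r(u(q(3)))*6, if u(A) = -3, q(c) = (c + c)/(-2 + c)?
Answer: -174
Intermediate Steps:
q(c) = 2*c/(-2 + c) (q(c) = (2*c)/(-2 + c) = 2*c/(-2 + c))
r(u(q(3)))*6 = -29*6 = -174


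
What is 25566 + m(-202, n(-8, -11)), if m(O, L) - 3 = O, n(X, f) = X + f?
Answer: 25367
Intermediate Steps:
m(O, L) = 3 + O
25566 + m(-202, n(-8, -11)) = 25566 + (3 - 202) = 25566 - 199 = 25367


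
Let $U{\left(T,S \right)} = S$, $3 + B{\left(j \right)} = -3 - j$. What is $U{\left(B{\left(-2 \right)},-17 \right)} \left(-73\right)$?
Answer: $1241$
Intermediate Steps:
$B{\left(j \right)} = -6 - j$ ($B{\left(j \right)} = -3 - \left(3 + j\right) = -6 - j$)
$U{\left(B{\left(-2 \right)},-17 \right)} \left(-73\right) = \left(-17\right) \left(-73\right) = 1241$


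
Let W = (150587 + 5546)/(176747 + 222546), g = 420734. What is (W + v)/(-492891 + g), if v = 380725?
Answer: -152020983558/28811785001 ≈ -5.2763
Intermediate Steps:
W = 156133/399293 ≈ 0.39102
(W + v)/(-492891 + g) = (156133/399293 + 380725)/(-492891 + 420734) = (152020983558/399293)/(-72157) = (152020983558/399293)*(-1/72157) = -152020983558/28811785001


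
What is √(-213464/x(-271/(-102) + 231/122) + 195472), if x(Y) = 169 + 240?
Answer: 2*√8152861214/409 ≈ 441.53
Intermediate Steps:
x(Y) = 409
√(-213464/x(-271/(-102) + 231/122) + 195472) = √(-213464/409 + 195472) = √(79734584/409) = 2*√8152861214/409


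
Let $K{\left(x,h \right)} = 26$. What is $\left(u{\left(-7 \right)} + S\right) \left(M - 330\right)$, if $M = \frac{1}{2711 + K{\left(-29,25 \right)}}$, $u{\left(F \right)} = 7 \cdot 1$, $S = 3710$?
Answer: $- \frac{479603979}{391} \approx -1.2266 \cdot 10^{6}$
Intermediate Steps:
$u{\left(F \right)} = 7$
$M = \frac{1}{2737}$ ($M = \frac{1}{2711 + 26} = \frac{1}{2737} \approx 0.00036536$)
$\left(u{\left(-7 \right)} + S\right) \left(M - 330\right) = \left(7 + 3710\right) \left(\frac{1}{2737} - 330\right) = 3717 \left(- \frac{903209}{2737}\right) = - \frac{479603979}{391}$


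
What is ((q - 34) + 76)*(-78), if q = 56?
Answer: -7644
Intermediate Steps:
((q - 34) + 76)*(-78) = ((56 - 34) + 76)*(-78) = (22 + 76)*(-78) = 98*(-78) = -7644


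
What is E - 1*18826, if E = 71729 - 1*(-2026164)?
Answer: 2079067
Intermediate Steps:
E = 2097893 (E = 71729 + 2026164 = 2097893)
E - 1*18826 = 2097893 - 1*18826 = 2097893 - 18826 = 2079067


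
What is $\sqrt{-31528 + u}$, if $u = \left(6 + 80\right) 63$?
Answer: $i \sqrt{26110} \approx 161.59 i$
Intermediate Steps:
$u = 5418$ ($u = 86 \cdot 63 = 5418$)
$\sqrt{-31528 + u} = \sqrt{-31528 + 5418} = \sqrt{-26110} = i \sqrt{26110}$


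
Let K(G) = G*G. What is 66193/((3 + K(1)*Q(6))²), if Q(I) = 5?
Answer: 66193/64 ≈ 1034.3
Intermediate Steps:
K(G) = G²
66193/((3 + K(1)*Q(6))²) = 66193/((3 + 1²*5)²) = 66193/((3 + 1*5)²) = 66193/((3 + 5)²) = 66193/(8²) = 66193/64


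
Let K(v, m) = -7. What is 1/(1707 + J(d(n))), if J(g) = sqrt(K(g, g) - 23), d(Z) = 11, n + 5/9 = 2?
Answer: 569/971293 - I*sqrt(30)/2913879 ≈ 0.00058582 - 1.8797e-6*I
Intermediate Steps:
n = 13/9 (n = -5/9 + 2 = 13/9 ≈ 1.4444)
J(g) = I*sqrt(30) (J(g) = sqrt(-7 - 23) = sqrt(-30) = I*sqrt(30))
1/(1707 + J(d(n))) = 1/(1707 + I*sqrt(30))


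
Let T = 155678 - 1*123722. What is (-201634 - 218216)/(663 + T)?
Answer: -139950/10873 ≈ -12.871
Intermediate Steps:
T = 31956 (T = 155678 - 123722 = 31956)
(-201634 - 218216)/(663 + T) = (-201634 - 218216)/(663 + 31956) = -419850/32619 = -419850*1/32619 = -139950/10873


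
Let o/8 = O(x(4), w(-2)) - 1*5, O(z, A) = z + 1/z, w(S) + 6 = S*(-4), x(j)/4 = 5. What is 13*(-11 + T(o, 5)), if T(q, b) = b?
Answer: -78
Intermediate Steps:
x(j) = 20 (x(j) = 4*5 = 20)
w(S) = -6 - 4*S (w(S) = -6 + S*(-4) = -6 - 4*S)
o = 602/5 (o = 8*((20 + 1/20) - 1*5) = 8*((20 + 1/20) - 5) = 8*(401/20 - 5) = 8*(301/20) = 602/5 ≈ 120.40)
13*(-11 + T(o, 5)) = 13*(-11 + 5) = 13*(-6) = -78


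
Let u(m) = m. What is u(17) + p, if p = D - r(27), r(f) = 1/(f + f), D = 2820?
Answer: 153197/54 ≈ 2837.0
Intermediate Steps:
r(f) = 1/(2*f)
p = 152279/54 (p = 2820 - 1/(2*27) = 2820 - 1*1/54 = 2820 - 1/54 = 152279/54 ≈ 2820.0)
u(17) + p = 17 + 152279/54 = 153197/54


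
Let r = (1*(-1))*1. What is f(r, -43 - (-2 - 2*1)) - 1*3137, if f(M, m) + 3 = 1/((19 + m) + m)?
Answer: -185261/59 ≈ -3140.0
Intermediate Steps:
r = -1 (r = -1*1 = -1)
f(M, m) = -3 + 1/(19 + 2*m) (f(M, m) = -3 + 1/((19 + m) + m) = -3 + 1/(19 + 2*m))
f(r, -43 - (-2 - 2*1)) - 1*3137 = 2*(-28 - 3*(-43 - (-2 - 2*1)))/(19 + 2*(-43 - (-2 - 2*1))) - 1*3137 = 2*(-28 - 3*(-43 - (-2 - 2)))/(19 + 2*(-43 - (-2 - 2))) - 3137 = 2*(-28 - 3*(-43 - 1*(-4)))/(19 + 2*(-43 - 1*(-4))) - 3137 = 2*(-28 - 3*(-43 + 4))/(19 + 2*(-43 + 4)) - 3137 = 2*(-28 - 3*(-39))/(19 + 2*(-39)) - 3137 = 2*(-28 + 117)/(19 - 78) - 3137 = 2*89/(-59) - 3137 = 2*(-1/59)*89 - 3137 = -178/59 - 3137 = -185261/59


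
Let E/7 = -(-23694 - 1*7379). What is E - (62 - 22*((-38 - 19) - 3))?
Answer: 216129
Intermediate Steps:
E = 217511 (E = 7*(-(-23694 - 1*7379)) = 7*(-(-23694 - 7379)) = 7*(-1*(-31073)) = 7*31073 = 217511)
E - (62 - 22*((-38 - 19) - 3)) = 217511 - (62 - 22*((-38 - 19) - 3)) = 217511 - (62 - 22*(-57 - 3)) = 217511 - (62 - 22*(-60)) = 217511 - (62 + 1320) = 217511 - 1*1382 = 217511 - 1382 = 216129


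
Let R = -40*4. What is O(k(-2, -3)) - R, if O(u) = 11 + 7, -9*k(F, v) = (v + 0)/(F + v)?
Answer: 178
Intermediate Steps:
k(F, v) = -v/(9*(F + v)) (k(F, v) = -(v + 0)/(9*(F + v)) = -v/(9*(F + v)))
R = -160
O(u) = 18
O(k(-2, -3)) - R = 18 - 1*(-160) = 18 + 160 = 178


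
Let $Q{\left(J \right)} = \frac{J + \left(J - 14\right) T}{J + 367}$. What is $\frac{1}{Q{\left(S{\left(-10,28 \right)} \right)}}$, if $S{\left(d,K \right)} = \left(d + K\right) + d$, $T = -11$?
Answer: $\frac{375}{74} \approx 5.0676$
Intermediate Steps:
$S{\left(d,K \right)} = K + 2 d$ ($S{\left(d,K \right)} = \left(K + d\right) + d = K + 2 d$)
$Q{\left(J \right)} = \frac{154 - 10 J}{367 + J}$ ($Q{\left(J \right)} = \frac{J + \left(J - 14\right) \left(-11\right)}{J + 367} = \frac{J + \left(-14 + J\right) \left(-11\right)}{367 + J} = \frac{J - \left(-154 + 11 J\right)}{367 + J} = \frac{154 - 10 J}{367 + J}$)
$\frac{1}{Q{\left(S{\left(-10,28 \right)} \right)}} = \frac{1}{2 \frac{1}{367 + \left(28 + 2 \left(-10\right)\right)} \left(77 - 5 \left(28 + 2 \left(-10\right)\right)\right)} = \frac{1}{2 \frac{1}{367 + \left(28 - 20\right)} \left(77 - 5 \left(28 - 20\right)\right)} = \frac{1}{2 \frac{1}{367 + 8} \left(77 - 40\right)} = \frac{1}{2 \cdot \frac{1}{375} \left(77 - 40\right)} = \frac{1}{2 \cdot \frac{1}{375} \cdot 37} = \frac{1}{\frac{74}{375}} = \frac{375}{74}$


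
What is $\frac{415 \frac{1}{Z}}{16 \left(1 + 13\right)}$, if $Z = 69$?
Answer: $\frac{415}{15456} \approx 0.02685$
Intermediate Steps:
$\frac{415 \frac{1}{Z}}{16 \left(1 + 13\right)} = \frac{415 \cdot \frac{1}{69}}{16 \left(1 + 13\right)} = \frac{415 \cdot \frac{1}{69}}{16 \cdot 14} = \frac{415}{69 \cdot 224} = \frac{415}{69} \cdot \frac{1}{224} = \frac{415}{15456}$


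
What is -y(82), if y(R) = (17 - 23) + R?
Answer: -76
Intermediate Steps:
y(R) = -6 + R
-y(82) = -(-6 + 82) = -1*76 = -76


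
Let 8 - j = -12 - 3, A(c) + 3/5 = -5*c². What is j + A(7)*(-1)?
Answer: 1343/5 ≈ 268.60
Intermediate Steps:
A(c) = -⅗ - 5*c²
j = 23 (j = 8 - (-12 - 3) = 8 - 1*(-15) = 8 + 15 = 23)
j + A(7)*(-1) = 23 + (-⅗ - 5*7²)*(-1) = 23 + (-⅗ - 5*49)*(-1) = 23 + (-⅗ - 245)*(-1) = 23 - 1228/5*(-1) = 23 + 1228/5 = 1343/5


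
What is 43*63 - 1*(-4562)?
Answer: 7271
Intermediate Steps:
43*63 - 1*(-4562) = 2709 + 4562 = 7271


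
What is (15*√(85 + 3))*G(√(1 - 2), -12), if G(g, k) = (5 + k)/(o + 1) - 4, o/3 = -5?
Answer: -105*√22 ≈ -492.49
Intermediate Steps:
o = -15 (o = 3*(-5) = -15)
G(g, k) = -61/14 - k/14 (G(g, k) = (5 + k)/(-15 + 1) - 4 = (5 + k)/(-14) - 4 = (5 + k)*(-1/14) - 4 = (-5/14 - k/14) - 4 = -61/14 - k/14)
(15*√(85 + 3))*G(√(1 - 2), -12) = (15*√(85 + 3))*(-61/14 - 1/14*(-12)) = (15*√88)*(-61/14 + 6/7) = (15*(2*√22))*(-7/2) = (30*√22)*(-7/2) = -105*√22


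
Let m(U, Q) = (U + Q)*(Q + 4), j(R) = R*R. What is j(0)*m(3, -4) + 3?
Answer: 3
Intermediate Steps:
j(R) = R²
m(U, Q) = (4 + Q)*(Q + U) (m(U, Q) = (Q + U)*(4 + Q) = (4 + Q)*(Q + U))
j(0)*m(3, -4) + 3 = 0²*((-4)² + 4*(-4) + 4*3 - 4*3) + 3 = 0*(16 - 16 + 12 - 12) + 3 = 0*0 + 3 = 0 + 3 = 3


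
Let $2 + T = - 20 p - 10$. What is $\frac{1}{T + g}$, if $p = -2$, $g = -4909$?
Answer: $- \frac{1}{4881} \approx -0.00020488$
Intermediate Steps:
$T = 28$ ($T = -2 - -30 = -2 + \left(40 - 10\right) = -2 + 30 = 28$)
$\frac{1}{T + g} = \frac{1}{28 - 4909} = \frac{1}{-4881} = - \frac{1}{4881}$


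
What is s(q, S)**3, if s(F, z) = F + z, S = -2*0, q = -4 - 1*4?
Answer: -512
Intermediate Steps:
q = -8 (q = -4 - 4 = -8)
S = 0
s(q, S)**3 = (-8 + 0)**3 = (-8)**3 = -512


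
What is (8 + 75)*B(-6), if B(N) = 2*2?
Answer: 332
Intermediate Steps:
B(N) = 4
(8 + 75)*B(-6) = (8 + 75)*4 = 83*4 = 332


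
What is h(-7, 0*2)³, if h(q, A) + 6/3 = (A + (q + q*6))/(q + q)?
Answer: 27/8 ≈ 3.3750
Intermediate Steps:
h(q, A) = -2 + (A + 7*q)/(2*q) (h(q, A) = -2 + (A + (q + q*6))/(q + q) = -2 + (A + (q + 6*q))/((2*q)) = -2 + (A + 7*q)*(1/(2*q)) = -2 + (A + 7*q)/(2*q))
h(-7, 0*2)³ = ((½)*(0*2 + 3*(-7))/(-7))³ = ((½)*(-⅐)*(0 - 21))³ = ((½)*(-⅐)*(-21))³ = (3/2)³ = 27/8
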